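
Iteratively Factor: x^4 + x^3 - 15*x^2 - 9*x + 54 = (x - 2)*(x^3 + 3*x^2 - 9*x - 27) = (x - 2)*(x + 3)*(x^2 - 9) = (x - 3)*(x - 2)*(x + 3)*(x + 3)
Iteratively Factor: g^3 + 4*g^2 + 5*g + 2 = (g + 1)*(g^2 + 3*g + 2) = (g + 1)*(g + 2)*(g + 1)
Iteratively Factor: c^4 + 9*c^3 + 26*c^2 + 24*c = (c + 2)*(c^3 + 7*c^2 + 12*c) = c*(c + 2)*(c^2 + 7*c + 12) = c*(c + 2)*(c + 4)*(c + 3)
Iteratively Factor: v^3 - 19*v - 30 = (v + 3)*(v^2 - 3*v - 10) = (v + 2)*(v + 3)*(v - 5)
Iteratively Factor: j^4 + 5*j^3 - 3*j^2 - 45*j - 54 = (j - 3)*(j^3 + 8*j^2 + 21*j + 18) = (j - 3)*(j + 2)*(j^2 + 6*j + 9) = (j - 3)*(j + 2)*(j + 3)*(j + 3)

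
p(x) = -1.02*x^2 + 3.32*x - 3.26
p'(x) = 3.32 - 2.04*x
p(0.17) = -2.73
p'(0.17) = 2.97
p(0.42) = -2.05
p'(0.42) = 2.46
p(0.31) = -2.33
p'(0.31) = 2.69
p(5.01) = -12.23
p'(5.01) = -6.90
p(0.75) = -1.34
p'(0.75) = 1.79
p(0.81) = -1.24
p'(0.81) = 1.67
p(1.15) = -0.79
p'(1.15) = 0.97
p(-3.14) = -23.74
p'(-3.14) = 9.73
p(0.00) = -3.26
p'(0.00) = 3.32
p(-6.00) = -59.90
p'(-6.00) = 15.56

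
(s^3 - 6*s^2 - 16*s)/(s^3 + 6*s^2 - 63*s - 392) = s*(s + 2)/(s^2 + 14*s + 49)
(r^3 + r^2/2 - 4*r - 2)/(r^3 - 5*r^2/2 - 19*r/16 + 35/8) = 8*(2*r^2 + 5*r + 2)/(16*r^2 - 8*r - 35)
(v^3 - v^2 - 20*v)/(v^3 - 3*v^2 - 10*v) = (v + 4)/(v + 2)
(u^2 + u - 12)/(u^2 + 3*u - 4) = (u - 3)/(u - 1)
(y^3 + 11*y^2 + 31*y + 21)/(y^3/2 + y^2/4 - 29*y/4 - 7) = 4*(y^2 + 10*y + 21)/(2*y^2 - y - 28)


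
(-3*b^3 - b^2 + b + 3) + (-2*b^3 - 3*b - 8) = -5*b^3 - b^2 - 2*b - 5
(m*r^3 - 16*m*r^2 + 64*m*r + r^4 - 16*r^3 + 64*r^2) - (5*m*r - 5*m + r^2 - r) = m*r^3 - 16*m*r^2 + 59*m*r + 5*m + r^4 - 16*r^3 + 63*r^2 + r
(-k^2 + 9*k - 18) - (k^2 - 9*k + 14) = -2*k^2 + 18*k - 32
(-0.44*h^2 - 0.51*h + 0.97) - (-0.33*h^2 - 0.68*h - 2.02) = -0.11*h^2 + 0.17*h + 2.99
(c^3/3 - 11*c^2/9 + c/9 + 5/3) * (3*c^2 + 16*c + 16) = c^5 + 5*c^4/3 - 125*c^3/9 - 115*c^2/9 + 256*c/9 + 80/3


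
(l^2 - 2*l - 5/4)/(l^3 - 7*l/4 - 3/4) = (2*l - 5)/(2*l^2 - l - 3)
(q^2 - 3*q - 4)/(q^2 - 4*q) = (q + 1)/q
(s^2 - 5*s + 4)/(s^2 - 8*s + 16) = (s - 1)/(s - 4)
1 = 1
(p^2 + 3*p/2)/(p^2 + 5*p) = (p + 3/2)/(p + 5)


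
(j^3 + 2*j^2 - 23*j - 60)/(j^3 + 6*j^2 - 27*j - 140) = (j + 3)/(j + 7)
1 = 1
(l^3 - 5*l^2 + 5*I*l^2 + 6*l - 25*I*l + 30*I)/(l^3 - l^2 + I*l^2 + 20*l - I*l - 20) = (l^2 - 5*l + 6)/(l^2 - l*(1 + 4*I) + 4*I)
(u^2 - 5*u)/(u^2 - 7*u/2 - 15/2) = 2*u/(2*u + 3)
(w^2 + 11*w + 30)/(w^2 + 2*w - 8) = (w^2 + 11*w + 30)/(w^2 + 2*w - 8)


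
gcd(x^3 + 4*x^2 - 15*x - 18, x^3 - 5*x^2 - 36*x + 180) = x + 6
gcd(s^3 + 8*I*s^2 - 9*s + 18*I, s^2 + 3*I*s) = s + 3*I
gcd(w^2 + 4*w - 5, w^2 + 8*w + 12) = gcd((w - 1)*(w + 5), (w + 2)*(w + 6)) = 1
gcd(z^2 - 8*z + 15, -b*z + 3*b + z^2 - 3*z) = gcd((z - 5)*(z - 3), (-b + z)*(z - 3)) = z - 3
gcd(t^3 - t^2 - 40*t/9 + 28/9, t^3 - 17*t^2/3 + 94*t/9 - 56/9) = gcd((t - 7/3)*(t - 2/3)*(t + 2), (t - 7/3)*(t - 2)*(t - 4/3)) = t - 7/3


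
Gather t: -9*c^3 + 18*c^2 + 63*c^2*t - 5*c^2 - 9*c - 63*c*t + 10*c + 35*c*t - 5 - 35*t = -9*c^3 + 13*c^2 + c + t*(63*c^2 - 28*c - 35) - 5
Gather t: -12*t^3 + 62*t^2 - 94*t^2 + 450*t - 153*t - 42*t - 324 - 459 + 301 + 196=-12*t^3 - 32*t^2 + 255*t - 286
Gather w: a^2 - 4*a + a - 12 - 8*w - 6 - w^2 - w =a^2 - 3*a - w^2 - 9*w - 18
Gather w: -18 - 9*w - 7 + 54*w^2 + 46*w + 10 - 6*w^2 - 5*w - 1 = 48*w^2 + 32*w - 16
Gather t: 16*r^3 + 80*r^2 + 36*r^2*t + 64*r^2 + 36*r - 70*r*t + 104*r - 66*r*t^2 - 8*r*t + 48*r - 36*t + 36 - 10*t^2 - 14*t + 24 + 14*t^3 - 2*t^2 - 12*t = 16*r^3 + 144*r^2 + 188*r + 14*t^3 + t^2*(-66*r - 12) + t*(36*r^2 - 78*r - 62) + 60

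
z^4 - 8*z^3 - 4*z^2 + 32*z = z*(z - 8)*(z - 2)*(z + 2)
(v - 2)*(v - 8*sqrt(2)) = v^2 - 8*sqrt(2)*v - 2*v + 16*sqrt(2)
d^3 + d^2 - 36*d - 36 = (d - 6)*(d + 1)*(d + 6)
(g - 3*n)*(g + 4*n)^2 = g^3 + 5*g^2*n - 8*g*n^2 - 48*n^3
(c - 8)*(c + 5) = c^2 - 3*c - 40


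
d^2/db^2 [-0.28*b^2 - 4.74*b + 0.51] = -0.560000000000000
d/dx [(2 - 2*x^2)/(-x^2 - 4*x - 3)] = 8/(x^2 + 6*x + 9)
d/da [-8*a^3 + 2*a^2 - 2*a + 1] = -24*a^2 + 4*a - 2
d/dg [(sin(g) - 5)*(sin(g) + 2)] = (2*sin(g) - 3)*cos(g)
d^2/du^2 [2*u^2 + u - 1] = 4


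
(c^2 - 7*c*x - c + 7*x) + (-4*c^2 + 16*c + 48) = -3*c^2 - 7*c*x + 15*c + 7*x + 48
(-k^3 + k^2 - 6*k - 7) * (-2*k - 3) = 2*k^4 + k^3 + 9*k^2 + 32*k + 21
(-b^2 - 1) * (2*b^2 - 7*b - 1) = -2*b^4 + 7*b^3 - b^2 + 7*b + 1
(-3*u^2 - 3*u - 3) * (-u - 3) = 3*u^3 + 12*u^2 + 12*u + 9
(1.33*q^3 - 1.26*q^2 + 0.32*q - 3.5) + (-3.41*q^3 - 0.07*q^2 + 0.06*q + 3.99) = -2.08*q^3 - 1.33*q^2 + 0.38*q + 0.49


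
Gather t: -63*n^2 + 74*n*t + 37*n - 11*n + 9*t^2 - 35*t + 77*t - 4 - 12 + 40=-63*n^2 + 26*n + 9*t^2 + t*(74*n + 42) + 24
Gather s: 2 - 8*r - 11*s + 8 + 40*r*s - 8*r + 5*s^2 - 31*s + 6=-16*r + 5*s^2 + s*(40*r - 42) + 16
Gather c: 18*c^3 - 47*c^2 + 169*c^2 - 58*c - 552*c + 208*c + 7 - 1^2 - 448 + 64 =18*c^3 + 122*c^2 - 402*c - 378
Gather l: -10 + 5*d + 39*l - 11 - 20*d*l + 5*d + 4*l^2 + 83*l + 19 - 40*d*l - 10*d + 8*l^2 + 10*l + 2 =12*l^2 + l*(132 - 60*d)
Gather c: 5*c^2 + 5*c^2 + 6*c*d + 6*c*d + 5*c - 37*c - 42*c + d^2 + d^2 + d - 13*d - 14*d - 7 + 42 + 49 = 10*c^2 + c*(12*d - 74) + 2*d^2 - 26*d + 84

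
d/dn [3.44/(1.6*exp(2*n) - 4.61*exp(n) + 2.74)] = (15.8584 - 11.008*exp(n))*exp(n)/(1.6*exp(2*n) - 4.61*exp(n) + 2.74)^2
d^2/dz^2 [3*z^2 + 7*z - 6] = 6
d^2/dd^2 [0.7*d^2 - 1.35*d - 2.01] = 1.40000000000000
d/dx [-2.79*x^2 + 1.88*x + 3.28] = 1.88 - 5.58*x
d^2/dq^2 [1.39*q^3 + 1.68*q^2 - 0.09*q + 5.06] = 8.34*q + 3.36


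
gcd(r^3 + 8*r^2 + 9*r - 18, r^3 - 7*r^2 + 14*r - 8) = r - 1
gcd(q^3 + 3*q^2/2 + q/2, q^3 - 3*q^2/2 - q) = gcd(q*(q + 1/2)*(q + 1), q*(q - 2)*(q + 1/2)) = q^2 + q/2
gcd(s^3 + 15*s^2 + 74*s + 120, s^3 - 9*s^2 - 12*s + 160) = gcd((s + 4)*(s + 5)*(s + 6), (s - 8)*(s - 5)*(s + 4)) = s + 4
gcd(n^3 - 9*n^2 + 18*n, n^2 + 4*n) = n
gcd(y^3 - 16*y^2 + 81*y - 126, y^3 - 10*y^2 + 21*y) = y^2 - 10*y + 21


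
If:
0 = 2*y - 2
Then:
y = 1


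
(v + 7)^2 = v^2 + 14*v + 49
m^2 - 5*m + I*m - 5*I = (m - 5)*(m + I)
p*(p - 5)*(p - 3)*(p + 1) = p^4 - 7*p^3 + 7*p^2 + 15*p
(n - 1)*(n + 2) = n^2 + n - 2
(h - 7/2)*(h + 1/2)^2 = h^3 - 5*h^2/2 - 13*h/4 - 7/8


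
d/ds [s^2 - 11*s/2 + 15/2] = 2*s - 11/2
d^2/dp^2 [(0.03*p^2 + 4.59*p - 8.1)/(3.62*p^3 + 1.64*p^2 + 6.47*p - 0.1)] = (0.786263999999999*p^6 + 360.895176*p^5 - 1114.46406*p^4 - 960.211812*p^3 - 1249.02612*p^2 - 528.76152*p - 674.86332)/(47.437928*p^9 + 64.473648*p^8 + 283.56546*p^7 + 230.9462*p^6 + 503.25243*p^5 + 191.095908*p^4 + 264.582143*p^3 - 12.50907*p^2 + 0.1941*p - 0.001)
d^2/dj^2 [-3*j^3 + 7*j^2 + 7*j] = 14 - 18*j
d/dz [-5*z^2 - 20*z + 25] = -10*z - 20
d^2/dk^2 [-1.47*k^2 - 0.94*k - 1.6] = -2.94000000000000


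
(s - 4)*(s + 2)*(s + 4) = s^3 + 2*s^2 - 16*s - 32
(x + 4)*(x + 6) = x^2 + 10*x + 24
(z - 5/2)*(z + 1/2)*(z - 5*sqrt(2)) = z^3 - 5*sqrt(2)*z^2 - 2*z^2 - 5*z/4 + 10*sqrt(2)*z + 25*sqrt(2)/4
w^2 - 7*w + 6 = (w - 6)*(w - 1)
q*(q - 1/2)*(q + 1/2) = q^3 - q/4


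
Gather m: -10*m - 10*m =-20*m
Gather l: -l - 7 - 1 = -l - 8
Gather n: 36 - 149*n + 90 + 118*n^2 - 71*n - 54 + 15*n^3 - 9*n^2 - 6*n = 15*n^3 + 109*n^2 - 226*n + 72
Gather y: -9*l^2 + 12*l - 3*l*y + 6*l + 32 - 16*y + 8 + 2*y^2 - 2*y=-9*l^2 + 18*l + 2*y^2 + y*(-3*l - 18) + 40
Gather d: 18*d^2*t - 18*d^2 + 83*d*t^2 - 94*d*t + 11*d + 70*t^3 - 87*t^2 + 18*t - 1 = d^2*(18*t - 18) + d*(83*t^2 - 94*t + 11) + 70*t^3 - 87*t^2 + 18*t - 1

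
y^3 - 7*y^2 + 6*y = y*(y - 6)*(y - 1)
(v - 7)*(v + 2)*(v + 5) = v^3 - 39*v - 70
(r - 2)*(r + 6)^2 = r^3 + 10*r^2 + 12*r - 72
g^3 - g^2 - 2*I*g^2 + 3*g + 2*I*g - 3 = (g - 1)*(g - 3*I)*(g + I)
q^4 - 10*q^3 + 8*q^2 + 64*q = q*(q - 8)*(q - 4)*(q + 2)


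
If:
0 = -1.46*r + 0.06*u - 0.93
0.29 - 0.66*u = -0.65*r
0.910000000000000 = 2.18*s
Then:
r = -0.65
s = 0.42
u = -0.20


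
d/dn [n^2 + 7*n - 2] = 2*n + 7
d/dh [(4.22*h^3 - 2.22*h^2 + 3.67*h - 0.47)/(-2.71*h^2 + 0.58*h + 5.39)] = (-11.4362*h^4 + 4.8952*h^3 + 76.8955*h^2 - 26.479*h + 20.0539)/(7.3441*h^4 - 3.1436*h^3 - 28.8774*h^2 + 6.2524*h + 29.0521)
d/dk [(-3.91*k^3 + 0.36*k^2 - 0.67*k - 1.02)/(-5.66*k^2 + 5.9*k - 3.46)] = (22.1306*k^4 - 46.138*k^3 + 38.9176*k^2 - 14.0376*k + 8.3362)/(32.0356*k^4 - 66.788*k^3 + 73.9772*k^2 - 40.828*k + 11.9716)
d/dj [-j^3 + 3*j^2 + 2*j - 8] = -3*j^2 + 6*j + 2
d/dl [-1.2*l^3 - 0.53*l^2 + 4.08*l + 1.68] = -3.6*l^2 - 1.06*l + 4.08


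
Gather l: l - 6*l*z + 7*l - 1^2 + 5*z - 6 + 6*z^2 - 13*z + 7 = l*(8 - 6*z) + 6*z^2 - 8*z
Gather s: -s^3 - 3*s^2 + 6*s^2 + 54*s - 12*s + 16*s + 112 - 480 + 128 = -s^3 + 3*s^2 + 58*s - 240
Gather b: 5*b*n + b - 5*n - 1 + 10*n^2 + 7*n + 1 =b*(5*n + 1) + 10*n^2 + 2*n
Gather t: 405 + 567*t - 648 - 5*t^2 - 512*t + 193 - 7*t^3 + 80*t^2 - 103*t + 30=-7*t^3 + 75*t^2 - 48*t - 20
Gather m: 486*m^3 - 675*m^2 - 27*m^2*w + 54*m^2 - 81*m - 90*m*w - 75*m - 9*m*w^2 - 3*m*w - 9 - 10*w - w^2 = 486*m^3 + m^2*(-27*w - 621) + m*(-9*w^2 - 93*w - 156) - w^2 - 10*w - 9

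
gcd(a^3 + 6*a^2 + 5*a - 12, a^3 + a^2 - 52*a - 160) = a + 4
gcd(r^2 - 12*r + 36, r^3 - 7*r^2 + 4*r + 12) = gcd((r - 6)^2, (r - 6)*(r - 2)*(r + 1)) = r - 6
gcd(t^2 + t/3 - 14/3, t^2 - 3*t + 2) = t - 2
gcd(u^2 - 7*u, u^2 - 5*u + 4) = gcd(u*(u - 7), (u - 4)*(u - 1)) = 1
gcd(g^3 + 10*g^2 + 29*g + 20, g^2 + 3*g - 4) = g + 4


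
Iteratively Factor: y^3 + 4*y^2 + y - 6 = (y + 2)*(y^2 + 2*y - 3) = (y - 1)*(y + 2)*(y + 3)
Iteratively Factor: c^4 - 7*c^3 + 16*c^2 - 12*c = (c - 3)*(c^3 - 4*c^2 + 4*c) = c*(c - 3)*(c^2 - 4*c + 4) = c*(c - 3)*(c - 2)*(c - 2)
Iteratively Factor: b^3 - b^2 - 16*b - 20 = (b + 2)*(b^2 - 3*b - 10) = (b + 2)^2*(b - 5)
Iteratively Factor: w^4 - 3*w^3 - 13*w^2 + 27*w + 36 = (w - 4)*(w^3 + w^2 - 9*w - 9) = (w - 4)*(w + 1)*(w^2 - 9) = (w - 4)*(w + 1)*(w + 3)*(w - 3)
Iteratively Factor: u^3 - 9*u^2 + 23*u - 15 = (u - 3)*(u^2 - 6*u + 5) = (u - 3)*(u - 1)*(u - 5)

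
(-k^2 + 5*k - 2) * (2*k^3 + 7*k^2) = -2*k^5 + 3*k^4 + 31*k^3 - 14*k^2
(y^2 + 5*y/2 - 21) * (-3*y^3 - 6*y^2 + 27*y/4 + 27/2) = -3*y^5 - 27*y^4/2 + 219*y^3/4 + 1251*y^2/8 - 108*y - 567/2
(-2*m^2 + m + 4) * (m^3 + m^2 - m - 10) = -2*m^5 - m^4 + 7*m^3 + 23*m^2 - 14*m - 40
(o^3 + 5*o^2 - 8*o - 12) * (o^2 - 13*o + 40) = o^5 - 8*o^4 - 33*o^3 + 292*o^2 - 164*o - 480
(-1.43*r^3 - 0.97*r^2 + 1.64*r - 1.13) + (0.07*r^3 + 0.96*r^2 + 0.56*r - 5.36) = -1.36*r^3 - 0.01*r^2 + 2.2*r - 6.49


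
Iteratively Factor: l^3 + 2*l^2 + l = (l + 1)*(l^2 + l) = l*(l + 1)*(l + 1)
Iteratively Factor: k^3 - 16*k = (k)*(k^2 - 16) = k*(k + 4)*(k - 4)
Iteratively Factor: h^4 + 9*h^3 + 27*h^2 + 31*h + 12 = (h + 1)*(h^3 + 8*h^2 + 19*h + 12) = (h + 1)*(h + 4)*(h^2 + 4*h + 3) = (h + 1)^2*(h + 4)*(h + 3)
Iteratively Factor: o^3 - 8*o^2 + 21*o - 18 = (o - 3)*(o^2 - 5*o + 6) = (o - 3)*(o - 2)*(o - 3)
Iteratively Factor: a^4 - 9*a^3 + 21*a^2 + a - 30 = (a + 1)*(a^3 - 10*a^2 + 31*a - 30) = (a - 3)*(a + 1)*(a^2 - 7*a + 10) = (a - 3)*(a - 2)*(a + 1)*(a - 5)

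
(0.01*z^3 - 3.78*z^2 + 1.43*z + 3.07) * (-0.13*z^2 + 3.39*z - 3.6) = -0.0013*z^5 + 0.5253*z^4 - 13.0361*z^3 + 18.0566*z^2 + 5.2593*z - 11.052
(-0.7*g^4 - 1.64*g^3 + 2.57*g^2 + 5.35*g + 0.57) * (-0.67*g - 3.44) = 0.469*g^5 + 3.5068*g^4 + 3.9197*g^3 - 12.4253*g^2 - 18.7859*g - 1.9608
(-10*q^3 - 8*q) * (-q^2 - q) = 10*q^5 + 10*q^4 + 8*q^3 + 8*q^2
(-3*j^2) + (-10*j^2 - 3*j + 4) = -13*j^2 - 3*j + 4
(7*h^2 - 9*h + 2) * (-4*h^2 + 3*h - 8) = -28*h^4 + 57*h^3 - 91*h^2 + 78*h - 16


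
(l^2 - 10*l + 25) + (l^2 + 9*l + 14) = 2*l^2 - l + 39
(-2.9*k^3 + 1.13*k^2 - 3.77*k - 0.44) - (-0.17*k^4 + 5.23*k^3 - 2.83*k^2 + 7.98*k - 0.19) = 0.17*k^4 - 8.13*k^3 + 3.96*k^2 - 11.75*k - 0.25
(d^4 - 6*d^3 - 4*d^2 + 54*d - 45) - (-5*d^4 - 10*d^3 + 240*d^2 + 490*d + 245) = 6*d^4 + 4*d^3 - 244*d^2 - 436*d - 290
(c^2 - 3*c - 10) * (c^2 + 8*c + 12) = c^4 + 5*c^3 - 22*c^2 - 116*c - 120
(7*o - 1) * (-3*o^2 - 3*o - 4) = -21*o^3 - 18*o^2 - 25*o + 4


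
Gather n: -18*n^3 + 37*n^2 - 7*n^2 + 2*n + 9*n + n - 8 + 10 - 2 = -18*n^3 + 30*n^2 + 12*n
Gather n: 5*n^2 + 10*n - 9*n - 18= 5*n^2 + n - 18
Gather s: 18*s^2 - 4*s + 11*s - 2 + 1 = 18*s^2 + 7*s - 1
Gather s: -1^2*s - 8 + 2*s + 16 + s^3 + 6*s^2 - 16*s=s^3 + 6*s^2 - 15*s + 8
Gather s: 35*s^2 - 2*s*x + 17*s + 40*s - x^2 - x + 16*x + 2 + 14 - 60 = 35*s^2 + s*(57 - 2*x) - x^2 + 15*x - 44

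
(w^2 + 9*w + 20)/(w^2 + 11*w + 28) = (w + 5)/(w + 7)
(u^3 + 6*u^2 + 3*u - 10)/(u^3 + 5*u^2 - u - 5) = (u + 2)/(u + 1)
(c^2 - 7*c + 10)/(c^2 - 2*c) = (c - 5)/c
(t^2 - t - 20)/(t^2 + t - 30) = (t + 4)/(t + 6)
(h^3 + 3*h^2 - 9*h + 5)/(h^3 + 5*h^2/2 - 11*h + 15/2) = 2*(h - 1)/(2*h - 3)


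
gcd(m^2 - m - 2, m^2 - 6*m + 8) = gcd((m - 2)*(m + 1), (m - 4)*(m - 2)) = m - 2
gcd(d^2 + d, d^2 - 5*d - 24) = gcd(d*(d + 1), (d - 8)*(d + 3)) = 1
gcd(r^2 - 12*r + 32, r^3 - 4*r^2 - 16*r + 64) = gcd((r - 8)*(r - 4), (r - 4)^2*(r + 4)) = r - 4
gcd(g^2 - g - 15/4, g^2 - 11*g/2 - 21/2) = g + 3/2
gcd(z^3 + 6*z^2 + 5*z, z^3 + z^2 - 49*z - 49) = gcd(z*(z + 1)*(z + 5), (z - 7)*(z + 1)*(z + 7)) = z + 1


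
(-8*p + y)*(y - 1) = -8*p*y + 8*p + y^2 - y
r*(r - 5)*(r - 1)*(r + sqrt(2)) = r^4 - 6*r^3 + sqrt(2)*r^3 - 6*sqrt(2)*r^2 + 5*r^2 + 5*sqrt(2)*r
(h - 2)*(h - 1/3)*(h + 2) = h^3 - h^2/3 - 4*h + 4/3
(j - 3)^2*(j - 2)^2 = j^4 - 10*j^3 + 37*j^2 - 60*j + 36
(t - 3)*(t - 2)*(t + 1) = t^3 - 4*t^2 + t + 6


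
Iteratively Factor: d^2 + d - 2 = (d - 1)*(d + 2)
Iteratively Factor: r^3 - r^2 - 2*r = (r + 1)*(r^2 - 2*r) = (r - 2)*(r + 1)*(r)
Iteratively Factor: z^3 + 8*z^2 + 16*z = (z)*(z^2 + 8*z + 16) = z*(z + 4)*(z + 4)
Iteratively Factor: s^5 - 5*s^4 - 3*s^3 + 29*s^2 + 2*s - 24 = (s - 4)*(s^4 - s^3 - 7*s^2 + s + 6) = (s - 4)*(s + 1)*(s^3 - 2*s^2 - 5*s + 6) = (s - 4)*(s - 3)*(s + 1)*(s^2 + s - 2) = (s - 4)*(s - 3)*(s - 1)*(s + 1)*(s + 2)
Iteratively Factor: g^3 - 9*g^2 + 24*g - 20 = (g - 5)*(g^2 - 4*g + 4) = (g - 5)*(g - 2)*(g - 2)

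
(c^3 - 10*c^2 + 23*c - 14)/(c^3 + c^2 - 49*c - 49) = (c^2 - 3*c + 2)/(c^2 + 8*c + 7)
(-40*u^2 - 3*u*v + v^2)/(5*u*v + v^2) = (-8*u + v)/v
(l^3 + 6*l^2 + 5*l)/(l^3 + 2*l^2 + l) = (l + 5)/(l + 1)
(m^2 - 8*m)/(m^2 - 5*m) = (m - 8)/(m - 5)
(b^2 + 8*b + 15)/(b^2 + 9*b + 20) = (b + 3)/(b + 4)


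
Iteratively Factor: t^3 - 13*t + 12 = (t - 3)*(t^2 + 3*t - 4) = (t - 3)*(t + 4)*(t - 1)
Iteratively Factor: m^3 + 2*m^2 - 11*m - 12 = (m + 1)*(m^2 + m - 12) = (m - 3)*(m + 1)*(m + 4)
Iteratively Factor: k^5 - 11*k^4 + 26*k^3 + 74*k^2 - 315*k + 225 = (k - 5)*(k^4 - 6*k^3 - 4*k^2 + 54*k - 45) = (k - 5)*(k + 3)*(k^3 - 9*k^2 + 23*k - 15) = (k - 5)*(k - 3)*(k + 3)*(k^2 - 6*k + 5) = (k - 5)^2*(k - 3)*(k + 3)*(k - 1)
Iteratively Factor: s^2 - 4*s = (s)*(s - 4)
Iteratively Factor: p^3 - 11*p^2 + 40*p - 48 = (p - 3)*(p^2 - 8*p + 16) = (p - 4)*(p - 3)*(p - 4)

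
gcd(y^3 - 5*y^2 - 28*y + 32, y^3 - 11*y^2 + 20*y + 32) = y - 8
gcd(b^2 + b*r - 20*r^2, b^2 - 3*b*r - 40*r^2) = b + 5*r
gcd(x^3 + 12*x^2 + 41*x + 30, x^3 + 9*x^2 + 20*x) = x + 5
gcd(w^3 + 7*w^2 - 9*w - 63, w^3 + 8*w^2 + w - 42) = w^2 + 10*w + 21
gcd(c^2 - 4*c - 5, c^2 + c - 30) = c - 5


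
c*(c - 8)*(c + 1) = c^3 - 7*c^2 - 8*c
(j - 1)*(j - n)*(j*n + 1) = j^3*n - j^2*n^2 - j^2*n + j^2 + j*n^2 - j*n - j + n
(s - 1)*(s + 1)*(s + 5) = s^3 + 5*s^2 - s - 5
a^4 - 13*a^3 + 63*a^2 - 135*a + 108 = (a - 4)*(a - 3)^3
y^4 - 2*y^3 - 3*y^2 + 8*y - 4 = (y - 2)*(y - 1)^2*(y + 2)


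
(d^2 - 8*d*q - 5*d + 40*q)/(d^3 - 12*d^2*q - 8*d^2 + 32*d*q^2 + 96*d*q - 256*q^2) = (5 - d)/(-d^2 + 4*d*q + 8*d - 32*q)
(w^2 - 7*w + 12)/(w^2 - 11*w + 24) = (w - 4)/(w - 8)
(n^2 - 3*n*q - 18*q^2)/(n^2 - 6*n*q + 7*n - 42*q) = (n + 3*q)/(n + 7)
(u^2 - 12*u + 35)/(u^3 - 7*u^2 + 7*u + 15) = (u - 7)/(u^2 - 2*u - 3)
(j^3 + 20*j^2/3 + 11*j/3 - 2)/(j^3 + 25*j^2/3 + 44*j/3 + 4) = (3*j^2 + 2*j - 1)/(3*j^2 + 7*j + 2)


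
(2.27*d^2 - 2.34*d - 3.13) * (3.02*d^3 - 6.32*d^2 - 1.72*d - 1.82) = 6.8554*d^5 - 21.4132*d^4 + 1.4318*d^3 + 19.675*d^2 + 9.6424*d + 5.6966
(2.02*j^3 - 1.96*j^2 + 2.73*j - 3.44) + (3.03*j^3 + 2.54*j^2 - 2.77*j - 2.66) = 5.05*j^3 + 0.58*j^2 - 0.04*j - 6.1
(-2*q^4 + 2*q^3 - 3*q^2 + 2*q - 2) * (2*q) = -4*q^5 + 4*q^4 - 6*q^3 + 4*q^2 - 4*q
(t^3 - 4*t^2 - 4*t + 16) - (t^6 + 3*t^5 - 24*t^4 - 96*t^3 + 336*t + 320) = -t^6 - 3*t^5 + 24*t^4 + 97*t^3 - 4*t^2 - 340*t - 304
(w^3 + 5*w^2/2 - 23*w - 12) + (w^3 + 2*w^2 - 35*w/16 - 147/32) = 2*w^3 + 9*w^2/2 - 403*w/16 - 531/32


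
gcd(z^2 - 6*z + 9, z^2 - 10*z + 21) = z - 3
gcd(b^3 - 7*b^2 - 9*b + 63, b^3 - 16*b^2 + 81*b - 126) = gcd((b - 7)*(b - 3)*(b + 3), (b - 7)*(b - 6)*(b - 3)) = b^2 - 10*b + 21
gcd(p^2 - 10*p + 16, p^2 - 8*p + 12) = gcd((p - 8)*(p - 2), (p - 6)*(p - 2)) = p - 2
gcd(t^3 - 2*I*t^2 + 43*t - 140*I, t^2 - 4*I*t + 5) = t - 5*I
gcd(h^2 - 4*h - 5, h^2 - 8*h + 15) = h - 5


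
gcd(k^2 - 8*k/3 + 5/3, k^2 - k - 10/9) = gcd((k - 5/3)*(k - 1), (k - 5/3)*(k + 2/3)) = k - 5/3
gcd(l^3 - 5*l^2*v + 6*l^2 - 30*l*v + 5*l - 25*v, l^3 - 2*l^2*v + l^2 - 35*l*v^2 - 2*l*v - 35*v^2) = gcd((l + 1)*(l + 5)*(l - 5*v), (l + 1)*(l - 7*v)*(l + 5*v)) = l + 1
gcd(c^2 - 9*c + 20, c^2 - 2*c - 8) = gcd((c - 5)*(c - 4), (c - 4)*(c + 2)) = c - 4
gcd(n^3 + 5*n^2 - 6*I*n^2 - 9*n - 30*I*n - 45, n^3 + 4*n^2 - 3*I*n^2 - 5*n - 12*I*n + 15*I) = n^2 + n*(5 - 3*I) - 15*I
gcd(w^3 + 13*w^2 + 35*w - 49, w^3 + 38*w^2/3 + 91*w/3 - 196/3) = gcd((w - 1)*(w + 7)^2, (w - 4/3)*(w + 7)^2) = w^2 + 14*w + 49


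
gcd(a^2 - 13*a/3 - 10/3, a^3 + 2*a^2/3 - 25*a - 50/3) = a^2 - 13*a/3 - 10/3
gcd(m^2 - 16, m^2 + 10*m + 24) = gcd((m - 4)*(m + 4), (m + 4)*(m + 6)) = m + 4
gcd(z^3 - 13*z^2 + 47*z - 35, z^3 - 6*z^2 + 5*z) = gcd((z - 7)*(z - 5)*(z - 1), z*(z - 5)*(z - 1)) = z^2 - 6*z + 5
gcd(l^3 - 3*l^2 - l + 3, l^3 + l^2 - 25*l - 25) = l + 1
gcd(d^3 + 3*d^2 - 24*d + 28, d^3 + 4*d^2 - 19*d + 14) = d^2 + 5*d - 14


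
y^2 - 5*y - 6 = (y - 6)*(y + 1)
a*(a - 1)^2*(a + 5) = a^4 + 3*a^3 - 9*a^2 + 5*a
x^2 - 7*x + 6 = (x - 6)*(x - 1)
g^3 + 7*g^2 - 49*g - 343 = (g - 7)*(g + 7)^2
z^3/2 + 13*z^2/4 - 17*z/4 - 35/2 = (z/2 + 1)*(z - 5/2)*(z + 7)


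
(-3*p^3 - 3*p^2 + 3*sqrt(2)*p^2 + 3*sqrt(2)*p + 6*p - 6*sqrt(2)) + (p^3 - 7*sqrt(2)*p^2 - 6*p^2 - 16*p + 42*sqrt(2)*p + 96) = -2*p^3 - 9*p^2 - 4*sqrt(2)*p^2 - 10*p + 45*sqrt(2)*p - 6*sqrt(2) + 96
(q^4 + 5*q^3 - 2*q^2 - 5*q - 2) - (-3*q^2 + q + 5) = q^4 + 5*q^3 + q^2 - 6*q - 7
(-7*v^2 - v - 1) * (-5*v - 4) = 35*v^3 + 33*v^2 + 9*v + 4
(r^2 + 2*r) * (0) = 0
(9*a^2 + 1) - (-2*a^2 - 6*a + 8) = 11*a^2 + 6*a - 7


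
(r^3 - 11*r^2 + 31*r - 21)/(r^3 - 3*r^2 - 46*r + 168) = (r^3 - 11*r^2 + 31*r - 21)/(r^3 - 3*r^2 - 46*r + 168)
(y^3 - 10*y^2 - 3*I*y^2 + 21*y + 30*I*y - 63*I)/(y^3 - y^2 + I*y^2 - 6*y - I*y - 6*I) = (y^2 - y*(7 + 3*I) + 21*I)/(y^2 + y*(2 + I) + 2*I)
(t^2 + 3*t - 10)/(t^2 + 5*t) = (t - 2)/t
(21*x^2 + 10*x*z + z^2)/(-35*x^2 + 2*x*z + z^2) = (-3*x - z)/(5*x - z)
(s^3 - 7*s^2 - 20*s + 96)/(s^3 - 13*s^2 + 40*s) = (s^2 + s - 12)/(s*(s - 5))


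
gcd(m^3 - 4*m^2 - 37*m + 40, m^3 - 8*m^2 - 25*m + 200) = m^2 - 3*m - 40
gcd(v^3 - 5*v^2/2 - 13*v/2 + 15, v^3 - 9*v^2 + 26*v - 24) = v^2 - 5*v + 6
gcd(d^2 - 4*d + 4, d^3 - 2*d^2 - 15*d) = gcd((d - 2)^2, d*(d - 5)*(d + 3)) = 1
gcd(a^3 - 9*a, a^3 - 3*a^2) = a^2 - 3*a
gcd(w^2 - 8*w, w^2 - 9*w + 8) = w - 8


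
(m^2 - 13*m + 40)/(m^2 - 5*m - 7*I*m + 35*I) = (m - 8)/(m - 7*I)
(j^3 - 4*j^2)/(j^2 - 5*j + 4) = j^2/(j - 1)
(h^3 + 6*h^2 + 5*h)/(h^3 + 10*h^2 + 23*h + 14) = h*(h + 5)/(h^2 + 9*h + 14)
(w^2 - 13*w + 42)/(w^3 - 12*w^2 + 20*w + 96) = (w - 7)/(w^2 - 6*w - 16)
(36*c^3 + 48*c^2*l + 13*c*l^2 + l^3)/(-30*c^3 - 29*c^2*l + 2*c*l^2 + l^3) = (-6*c - l)/(5*c - l)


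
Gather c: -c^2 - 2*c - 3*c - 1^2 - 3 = -c^2 - 5*c - 4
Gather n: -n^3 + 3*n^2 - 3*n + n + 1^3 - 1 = -n^3 + 3*n^2 - 2*n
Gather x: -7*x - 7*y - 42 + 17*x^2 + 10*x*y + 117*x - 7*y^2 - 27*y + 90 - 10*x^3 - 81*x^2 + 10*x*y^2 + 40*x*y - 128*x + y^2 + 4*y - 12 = -10*x^3 - 64*x^2 + x*(10*y^2 + 50*y - 18) - 6*y^2 - 30*y + 36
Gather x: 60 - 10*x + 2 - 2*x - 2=60 - 12*x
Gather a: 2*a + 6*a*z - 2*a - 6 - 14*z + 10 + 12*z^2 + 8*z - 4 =6*a*z + 12*z^2 - 6*z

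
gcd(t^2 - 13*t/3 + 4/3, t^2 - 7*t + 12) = t - 4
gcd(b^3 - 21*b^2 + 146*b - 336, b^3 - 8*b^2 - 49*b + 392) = b^2 - 15*b + 56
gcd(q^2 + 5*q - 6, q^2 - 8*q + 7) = q - 1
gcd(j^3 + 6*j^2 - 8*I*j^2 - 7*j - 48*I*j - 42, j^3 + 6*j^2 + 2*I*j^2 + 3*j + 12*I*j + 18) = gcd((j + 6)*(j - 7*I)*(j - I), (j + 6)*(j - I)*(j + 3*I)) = j^2 + j*(6 - I) - 6*I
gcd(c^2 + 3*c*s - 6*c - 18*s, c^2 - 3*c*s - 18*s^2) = c + 3*s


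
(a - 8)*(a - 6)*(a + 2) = a^3 - 12*a^2 + 20*a + 96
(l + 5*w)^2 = l^2 + 10*l*w + 25*w^2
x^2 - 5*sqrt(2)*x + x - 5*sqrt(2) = (x + 1)*(x - 5*sqrt(2))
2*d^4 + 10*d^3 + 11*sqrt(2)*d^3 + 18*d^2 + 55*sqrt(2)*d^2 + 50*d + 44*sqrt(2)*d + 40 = (d + 4)*(d + 5*sqrt(2))*(sqrt(2)*d + 1)*(sqrt(2)*d + sqrt(2))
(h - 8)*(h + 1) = h^2 - 7*h - 8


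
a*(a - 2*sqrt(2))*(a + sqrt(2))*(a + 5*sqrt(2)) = a^4 + 4*sqrt(2)*a^3 - 14*a^2 - 20*sqrt(2)*a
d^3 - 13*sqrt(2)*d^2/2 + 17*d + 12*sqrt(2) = (d - 4*sqrt(2))*(d - 3*sqrt(2))*(d + sqrt(2)/2)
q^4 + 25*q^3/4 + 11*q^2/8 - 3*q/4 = q*(q - 1/4)*(q + 1/2)*(q + 6)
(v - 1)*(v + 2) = v^2 + v - 2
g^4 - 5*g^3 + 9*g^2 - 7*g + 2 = (g - 2)*(g - 1)^3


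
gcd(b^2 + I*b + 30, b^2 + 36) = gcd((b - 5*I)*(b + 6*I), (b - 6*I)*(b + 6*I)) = b + 6*I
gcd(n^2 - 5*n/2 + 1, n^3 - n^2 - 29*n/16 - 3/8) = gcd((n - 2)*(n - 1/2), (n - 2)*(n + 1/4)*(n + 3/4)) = n - 2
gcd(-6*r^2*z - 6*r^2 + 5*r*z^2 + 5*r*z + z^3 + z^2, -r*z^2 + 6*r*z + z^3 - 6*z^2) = -r + z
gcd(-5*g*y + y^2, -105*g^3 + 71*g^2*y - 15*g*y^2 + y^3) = -5*g + y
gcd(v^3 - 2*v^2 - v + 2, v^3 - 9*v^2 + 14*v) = v - 2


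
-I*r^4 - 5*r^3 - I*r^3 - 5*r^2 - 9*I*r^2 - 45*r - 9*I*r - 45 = (r - 5*I)*(r - 3*I)*(r + 3*I)*(-I*r - I)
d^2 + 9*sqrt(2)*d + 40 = (d + 4*sqrt(2))*(d + 5*sqrt(2))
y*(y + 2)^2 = y^3 + 4*y^2 + 4*y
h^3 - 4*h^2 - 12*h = h*(h - 6)*(h + 2)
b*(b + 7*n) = b^2 + 7*b*n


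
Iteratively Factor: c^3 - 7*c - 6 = (c + 1)*(c^2 - c - 6) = (c - 3)*(c + 1)*(c + 2)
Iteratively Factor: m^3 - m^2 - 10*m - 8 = (m - 4)*(m^2 + 3*m + 2) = (m - 4)*(m + 1)*(m + 2)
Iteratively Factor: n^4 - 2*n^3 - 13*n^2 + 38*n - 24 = (n - 3)*(n^3 + n^2 - 10*n + 8) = (n - 3)*(n - 2)*(n^2 + 3*n - 4) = (n - 3)*(n - 2)*(n + 4)*(n - 1)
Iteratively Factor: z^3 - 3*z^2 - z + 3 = (z + 1)*(z^2 - 4*z + 3) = (z - 3)*(z + 1)*(z - 1)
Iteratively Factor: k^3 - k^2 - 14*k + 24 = (k - 3)*(k^2 + 2*k - 8) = (k - 3)*(k + 4)*(k - 2)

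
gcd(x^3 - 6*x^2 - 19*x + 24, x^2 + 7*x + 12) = x + 3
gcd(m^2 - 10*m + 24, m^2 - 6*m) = m - 6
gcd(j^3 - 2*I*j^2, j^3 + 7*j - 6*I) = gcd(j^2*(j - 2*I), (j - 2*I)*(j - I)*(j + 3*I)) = j - 2*I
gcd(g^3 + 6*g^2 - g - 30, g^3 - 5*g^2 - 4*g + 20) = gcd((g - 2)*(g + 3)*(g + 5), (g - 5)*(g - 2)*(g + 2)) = g - 2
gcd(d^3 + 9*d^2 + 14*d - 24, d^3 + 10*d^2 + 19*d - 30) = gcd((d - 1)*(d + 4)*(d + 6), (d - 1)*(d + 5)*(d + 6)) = d^2 + 5*d - 6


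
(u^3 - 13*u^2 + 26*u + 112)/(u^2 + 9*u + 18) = (u^3 - 13*u^2 + 26*u + 112)/(u^2 + 9*u + 18)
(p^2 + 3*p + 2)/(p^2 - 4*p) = (p^2 + 3*p + 2)/(p*(p - 4))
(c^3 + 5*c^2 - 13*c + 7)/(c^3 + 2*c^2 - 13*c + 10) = (c^2 + 6*c - 7)/(c^2 + 3*c - 10)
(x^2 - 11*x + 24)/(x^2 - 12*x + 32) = (x - 3)/(x - 4)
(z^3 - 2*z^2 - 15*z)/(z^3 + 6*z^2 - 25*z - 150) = z*(z + 3)/(z^2 + 11*z + 30)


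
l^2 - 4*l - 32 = (l - 8)*(l + 4)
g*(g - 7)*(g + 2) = g^3 - 5*g^2 - 14*g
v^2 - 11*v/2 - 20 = (v - 8)*(v + 5/2)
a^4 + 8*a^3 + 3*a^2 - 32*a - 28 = (a - 2)*(a + 1)*(a + 2)*(a + 7)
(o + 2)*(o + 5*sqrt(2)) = o^2 + 2*o + 5*sqrt(2)*o + 10*sqrt(2)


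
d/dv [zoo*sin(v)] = zoo*cos(v)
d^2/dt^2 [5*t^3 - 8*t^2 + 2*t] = 30*t - 16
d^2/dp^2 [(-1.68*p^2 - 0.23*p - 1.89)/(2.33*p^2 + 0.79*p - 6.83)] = (3.68745800000001*p^3 - 221.975838*p^2 - 42.83472*p - 221.735966)/(12.649337*p^6 + 12.866493*p^5 - 106.875702*p^4 - 74.938847*p^3 + 313.288002*p^2 + 110.557893*p - 318.611987)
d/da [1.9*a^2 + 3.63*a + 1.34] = 3.8*a + 3.63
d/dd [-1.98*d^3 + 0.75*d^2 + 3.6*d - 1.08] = -5.94*d^2 + 1.5*d + 3.6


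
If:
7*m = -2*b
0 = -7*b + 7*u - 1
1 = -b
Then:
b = -1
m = 2/7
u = -6/7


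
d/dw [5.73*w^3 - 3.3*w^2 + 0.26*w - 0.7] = 17.19*w^2 - 6.6*w + 0.26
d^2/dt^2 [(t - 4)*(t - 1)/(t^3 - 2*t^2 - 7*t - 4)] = 2*(t - 5)/(t^4 + 4*t^3 + 6*t^2 + 4*t + 1)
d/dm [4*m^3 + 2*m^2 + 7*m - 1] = 12*m^2 + 4*m + 7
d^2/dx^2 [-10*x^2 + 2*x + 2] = -20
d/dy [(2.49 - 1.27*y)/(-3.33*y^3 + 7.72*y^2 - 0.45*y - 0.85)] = (-8.4582*y^3 + 34.6795*y^2 - 38.4456*y + 2.2)/(11.0889*y^6 - 51.4152*y^5 + 62.5954*y^4 - 1.287*y^3 - 12.9215*y^2 + 0.765*y + 0.7225)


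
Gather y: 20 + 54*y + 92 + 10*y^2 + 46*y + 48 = 10*y^2 + 100*y + 160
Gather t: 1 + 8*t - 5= 8*t - 4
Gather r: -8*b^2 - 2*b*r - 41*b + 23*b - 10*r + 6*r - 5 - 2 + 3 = -8*b^2 - 18*b + r*(-2*b - 4) - 4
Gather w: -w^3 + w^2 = -w^3 + w^2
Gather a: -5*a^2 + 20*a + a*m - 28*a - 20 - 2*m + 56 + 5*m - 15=-5*a^2 + a*(m - 8) + 3*m + 21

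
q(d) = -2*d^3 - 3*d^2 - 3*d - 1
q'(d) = -6*d^2 - 6*d - 3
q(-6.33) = 405.06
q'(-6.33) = -205.43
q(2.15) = -41.19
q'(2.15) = -43.64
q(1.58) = -21.12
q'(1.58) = -27.46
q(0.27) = -2.07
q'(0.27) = -5.06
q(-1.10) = 1.33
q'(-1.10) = -3.66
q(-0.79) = 0.48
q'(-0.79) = -2.00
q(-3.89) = 83.00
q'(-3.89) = -70.45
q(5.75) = -497.66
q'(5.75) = -235.88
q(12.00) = -3925.00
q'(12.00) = -939.00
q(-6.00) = 341.00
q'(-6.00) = -183.00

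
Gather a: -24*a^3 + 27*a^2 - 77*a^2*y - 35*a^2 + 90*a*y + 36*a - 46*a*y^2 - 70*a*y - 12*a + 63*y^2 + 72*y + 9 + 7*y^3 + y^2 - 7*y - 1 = -24*a^3 + a^2*(-77*y - 8) + a*(-46*y^2 + 20*y + 24) + 7*y^3 + 64*y^2 + 65*y + 8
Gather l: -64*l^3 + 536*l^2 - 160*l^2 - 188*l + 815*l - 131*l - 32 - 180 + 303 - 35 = -64*l^3 + 376*l^2 + 496*l + 56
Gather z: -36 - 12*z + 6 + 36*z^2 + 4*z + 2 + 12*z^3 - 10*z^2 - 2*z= 12*z^3 + 26*z^2 - 10*z - 28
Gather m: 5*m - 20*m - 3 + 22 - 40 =-15*m - 21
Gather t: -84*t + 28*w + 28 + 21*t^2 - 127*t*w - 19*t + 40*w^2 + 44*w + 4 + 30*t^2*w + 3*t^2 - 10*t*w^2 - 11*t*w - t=t^2*(30*w + 24) + t*(-10*w^2 - 138*w - 104) + 40*w^2 + 72*w + 32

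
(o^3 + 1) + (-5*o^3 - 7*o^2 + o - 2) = -4*o^3 - 7*o^2 + o - 1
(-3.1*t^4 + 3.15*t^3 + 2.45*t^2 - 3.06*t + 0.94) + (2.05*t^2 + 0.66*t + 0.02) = -3.1*t^4 + 3.15*t^3 + 4.5*t^2 - 2.4*t + 0.96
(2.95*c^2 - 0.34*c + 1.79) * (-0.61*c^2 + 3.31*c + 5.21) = -1.7995*c^4 + 9.9719*c^3 + 13.1522*c^2 + 4.1535*c + 9.3259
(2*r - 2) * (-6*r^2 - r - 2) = -12*r^3 + 10*r^2 - 2*r + 4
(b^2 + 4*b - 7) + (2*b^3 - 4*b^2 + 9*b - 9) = 2*b^3 - 3*b^2 + 13*b - 16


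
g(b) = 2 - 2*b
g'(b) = -2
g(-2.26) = 6.52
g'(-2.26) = -2.00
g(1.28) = -0.56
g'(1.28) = -2.00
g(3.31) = -4.62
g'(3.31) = -2.00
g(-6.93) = 15.86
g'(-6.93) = -2.00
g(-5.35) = 12.70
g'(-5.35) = -2.00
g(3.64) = -5.28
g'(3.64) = -2.00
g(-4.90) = 11.80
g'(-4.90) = -2.00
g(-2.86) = 7.72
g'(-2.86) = -2.00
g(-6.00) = 14.00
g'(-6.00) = -2.00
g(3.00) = -4.00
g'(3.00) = -2.00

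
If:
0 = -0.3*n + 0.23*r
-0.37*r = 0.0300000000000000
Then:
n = -0.06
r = -0.08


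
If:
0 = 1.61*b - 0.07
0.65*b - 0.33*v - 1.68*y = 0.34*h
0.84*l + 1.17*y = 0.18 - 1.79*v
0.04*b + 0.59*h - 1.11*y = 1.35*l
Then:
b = 0.04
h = -5.84470308268826*y - 0.0173471826957497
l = -3.37657393984153*y - 0.00629311655978497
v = 0.930906206406083*y + 0.103511853581128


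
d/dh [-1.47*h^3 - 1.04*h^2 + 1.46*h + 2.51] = -4.41*h^2 - 2.08*h + 1.46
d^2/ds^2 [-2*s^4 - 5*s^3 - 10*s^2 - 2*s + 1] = -24*s^2 - 30*s - 20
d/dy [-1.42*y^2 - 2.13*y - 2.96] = -2.84*y - 2.13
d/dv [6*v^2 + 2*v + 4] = 12*v + 2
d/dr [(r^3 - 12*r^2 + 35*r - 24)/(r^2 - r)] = 1 - 24/r^2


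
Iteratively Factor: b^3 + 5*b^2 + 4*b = (b + 4)*(b^2 + b) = (b + 1)*(b + 4)*(b)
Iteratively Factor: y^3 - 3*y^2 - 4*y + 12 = (y + 2)*(y^2 - 5*y + 6) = (y - 2)*(y + 2)*(y - 3)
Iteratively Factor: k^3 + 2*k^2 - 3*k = (k - 1)*(k^2 + 3*k) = (k - 1)*(k + 3)*(k)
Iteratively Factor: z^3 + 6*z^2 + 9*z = (z + 3)*(z^2 + 3*z) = z*(z + 3)*(z + 3)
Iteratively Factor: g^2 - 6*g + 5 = (g - 1)*(g - 5)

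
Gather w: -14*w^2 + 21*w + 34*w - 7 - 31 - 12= -14*w^2 + 55*w - 50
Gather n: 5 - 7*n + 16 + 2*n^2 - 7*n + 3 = 2*n^2 - 14*n + 24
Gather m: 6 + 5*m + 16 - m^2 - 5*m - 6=16 - m^2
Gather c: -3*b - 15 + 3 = -3*b - 12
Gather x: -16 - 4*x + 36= 20 - 4*x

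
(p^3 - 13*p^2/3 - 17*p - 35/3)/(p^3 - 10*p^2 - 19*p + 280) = (3*p^2 + 8*p + 5)/(3*(p^2 - 3*p - 40))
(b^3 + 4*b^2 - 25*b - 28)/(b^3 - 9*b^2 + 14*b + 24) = (b + 7)/(b - 6)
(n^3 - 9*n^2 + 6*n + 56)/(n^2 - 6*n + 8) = (n^2 - 5*n - 14)/(n - 2)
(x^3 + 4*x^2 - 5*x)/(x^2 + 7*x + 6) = x*(x^2 + 4*x - 5)/(x^2 + 7*x + 6)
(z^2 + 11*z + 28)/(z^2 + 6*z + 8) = (z + 7)/(z + 2)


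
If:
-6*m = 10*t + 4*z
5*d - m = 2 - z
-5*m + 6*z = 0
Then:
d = z/25 + 2/5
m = 6*z/5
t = -28*z/25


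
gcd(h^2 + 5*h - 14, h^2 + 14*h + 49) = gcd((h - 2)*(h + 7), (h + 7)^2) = h + 7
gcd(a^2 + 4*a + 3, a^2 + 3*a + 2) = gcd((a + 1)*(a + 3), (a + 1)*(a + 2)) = a + 1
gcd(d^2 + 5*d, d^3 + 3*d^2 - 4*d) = d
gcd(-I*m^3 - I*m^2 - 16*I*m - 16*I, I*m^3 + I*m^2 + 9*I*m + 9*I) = m + 1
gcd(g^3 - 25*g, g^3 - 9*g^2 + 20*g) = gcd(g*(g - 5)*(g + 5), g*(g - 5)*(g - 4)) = g^2 - 5*g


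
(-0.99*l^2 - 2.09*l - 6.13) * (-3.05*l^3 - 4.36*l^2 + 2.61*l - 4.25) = 3.0195*l^5 + 10.6909*l^4 + 25.225*l^3 + 25.4794*l^2 - 7.1168*l + 26.0525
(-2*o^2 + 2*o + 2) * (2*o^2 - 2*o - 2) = -4*o^4 + 8*o^3 + 4*o^2 - 8*o - 4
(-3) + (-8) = -11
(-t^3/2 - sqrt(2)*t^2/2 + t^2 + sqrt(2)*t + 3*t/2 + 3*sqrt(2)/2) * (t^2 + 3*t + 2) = -t^5/2 - sqrt(2)*t^4/2 - t^4/2 - sqrt(2)*t^3/2 + 7*t^3/2 + 7*sqrt(2)*t^2/2 + 13*t^2/2 + 3*t + 13*sqrt(2)*t/2 + 3*sqrt(2)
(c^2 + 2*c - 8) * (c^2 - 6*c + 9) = c^4 - 4*c^3 - 11*c^2 + 66*c - 72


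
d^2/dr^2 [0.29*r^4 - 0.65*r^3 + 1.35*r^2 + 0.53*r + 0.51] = 3.48*r^2 - 3.9*r + 2.7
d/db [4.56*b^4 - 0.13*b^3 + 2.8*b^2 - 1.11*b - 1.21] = 18.24*b^3 - 0.39*b^2 + 5.6*b - 1.11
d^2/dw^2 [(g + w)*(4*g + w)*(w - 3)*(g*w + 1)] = 8*g^3 + 30*g^2*w - 30*g^2 + 12*g*w^2 - 18*g*w + 10*g + 6*w - 6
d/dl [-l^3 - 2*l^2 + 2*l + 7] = -3*l^2 - 4*l + 2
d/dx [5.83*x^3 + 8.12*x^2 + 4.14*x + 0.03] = 17.49*x^2 + 16.24*x + 4.14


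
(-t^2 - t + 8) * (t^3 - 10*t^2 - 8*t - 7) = -t^5 + 9*t^4 + 26*t^3 - 65*t^2 - 57*t - 56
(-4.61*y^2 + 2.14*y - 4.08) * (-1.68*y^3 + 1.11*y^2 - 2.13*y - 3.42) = 7.7448*y^5 - 8.7123*y^4 + 19.0491*y^3 + 6.6792*y^2 + 1.3716*y + 13.9536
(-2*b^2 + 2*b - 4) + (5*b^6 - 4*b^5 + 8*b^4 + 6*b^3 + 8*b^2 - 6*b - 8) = 5*b^6 - 4*b^5 + 8*b^4 + 6*b^3 + 6*b^2 - 4*b - 12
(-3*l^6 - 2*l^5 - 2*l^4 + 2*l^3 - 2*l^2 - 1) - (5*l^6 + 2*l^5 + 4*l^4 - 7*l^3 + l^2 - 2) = -8*l^6 - 4*l^5 - 6*l^4 + 9*l^3 - 3*l^2 + 1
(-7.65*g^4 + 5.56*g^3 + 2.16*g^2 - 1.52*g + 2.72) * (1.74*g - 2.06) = -13.311*g^5 + 25.4334*g^4 - 7.6952*g^3 - 7.0944*g^2 + 7.864*g - 5.6032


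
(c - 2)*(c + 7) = c^2 + 5*c - 14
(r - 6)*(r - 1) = r^2 - 7*r + 6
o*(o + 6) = o^2 + 6*o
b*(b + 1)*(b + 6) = b^3 + 7*b^2 + 6*b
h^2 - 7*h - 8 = (h - 8)*(h + 1)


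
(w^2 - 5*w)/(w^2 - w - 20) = w/(w + 4)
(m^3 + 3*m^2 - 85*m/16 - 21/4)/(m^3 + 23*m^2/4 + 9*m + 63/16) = (4*m^2 + 9*m - 28)/(4*m^2 + 20*m + 21)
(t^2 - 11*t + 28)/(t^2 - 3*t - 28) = (t - 4)/(t + 4)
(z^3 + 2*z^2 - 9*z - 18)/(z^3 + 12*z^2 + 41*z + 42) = (z - 3)/(z + 7)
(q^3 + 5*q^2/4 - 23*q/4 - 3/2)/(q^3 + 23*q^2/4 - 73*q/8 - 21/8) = 2*(q^2 + q - 6)/(2*q^2 + 11*q - 21)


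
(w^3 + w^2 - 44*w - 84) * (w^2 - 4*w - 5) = w^5 - 3*w^4 - 53*w^3 + 87*w^2 + 556*w + 420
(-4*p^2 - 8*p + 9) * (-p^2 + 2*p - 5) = 4*p^4 - 5*p^2 + 58*p - 45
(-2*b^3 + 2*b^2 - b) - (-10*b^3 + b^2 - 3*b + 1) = 8*b^3 + b^2 + 2*b - 1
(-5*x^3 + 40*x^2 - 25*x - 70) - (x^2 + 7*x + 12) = -5*x^3 + 39*x^2 - 32*x - 82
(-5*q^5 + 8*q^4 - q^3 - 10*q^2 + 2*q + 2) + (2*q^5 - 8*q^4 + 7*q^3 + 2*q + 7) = -3*q^5 + 6*q^3 - 10*q^2 + 4*q + 9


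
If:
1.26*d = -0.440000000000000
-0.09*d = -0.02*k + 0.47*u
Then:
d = -0.35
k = 23.5*u - 1.57142857142857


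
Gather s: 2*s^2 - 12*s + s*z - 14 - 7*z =2*s^2 + s*(z - 12) - 7*z - 14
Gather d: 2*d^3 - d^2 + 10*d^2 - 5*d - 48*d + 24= 2*d^3 + 9*d^2 - 53*d + 24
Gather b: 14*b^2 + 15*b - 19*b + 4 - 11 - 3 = 14*b^2 - 4*b - 10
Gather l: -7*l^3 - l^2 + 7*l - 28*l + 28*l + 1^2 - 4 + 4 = -7*l^3 - l^2 + 7*l + 1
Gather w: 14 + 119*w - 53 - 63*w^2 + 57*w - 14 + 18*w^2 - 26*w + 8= -45*w^2 + 150*w - 45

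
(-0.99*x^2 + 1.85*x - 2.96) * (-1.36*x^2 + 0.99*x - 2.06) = 1.3464*x^4 - 3.4961*x^3 + 7.8965*x^2 - 6.7414*x + 6.0976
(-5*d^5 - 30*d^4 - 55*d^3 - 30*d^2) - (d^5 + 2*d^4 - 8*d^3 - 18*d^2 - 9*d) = -6*d^5 - 32*d^4 - 47*d^3 - 12*d^2 + 9*d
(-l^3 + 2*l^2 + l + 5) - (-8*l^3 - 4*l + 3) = 7*l^3 + 2*l^2 + 5*l + 2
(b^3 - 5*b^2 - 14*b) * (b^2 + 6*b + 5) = b^5 + b^4 - 39*b^3 - 109*b^2 - 70*b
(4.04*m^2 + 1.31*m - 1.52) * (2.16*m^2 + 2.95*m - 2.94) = 8.7264*m^4 + 14.7476*m^3 - 11.2963*m^2 - 8.3354*m + 4.4688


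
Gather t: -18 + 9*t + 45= 9*t + 27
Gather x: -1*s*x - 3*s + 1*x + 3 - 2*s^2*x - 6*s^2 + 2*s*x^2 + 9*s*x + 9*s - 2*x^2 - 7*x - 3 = -6*s^2 + 6*s + x^2*(2*s - 2) + x*(-2*s^2 + 8*s - 6)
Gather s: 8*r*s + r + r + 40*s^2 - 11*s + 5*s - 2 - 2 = 2*r + 40*s^2 + s*(8*r - 6) - 4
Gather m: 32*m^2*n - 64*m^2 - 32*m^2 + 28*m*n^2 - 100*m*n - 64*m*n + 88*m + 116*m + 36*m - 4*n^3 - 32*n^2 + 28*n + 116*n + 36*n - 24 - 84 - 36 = m^2*(32*n - 96) + m*(28*n^2 - 164*n + 240) - 4*n^3 - 32*n^2 + 180*n - 144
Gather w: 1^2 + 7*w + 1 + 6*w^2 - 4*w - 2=6*w^2 + 3*w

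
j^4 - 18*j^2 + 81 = (j - 3)^2*(j + 3)^2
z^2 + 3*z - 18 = (z - 3)*(z + 6)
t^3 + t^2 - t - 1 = (t - 1)*(t + 1)^2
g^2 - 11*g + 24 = (g - 8)*(g - 3)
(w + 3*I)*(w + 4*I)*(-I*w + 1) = -I*w^3 + 8*w^2 + 19*I*w - 12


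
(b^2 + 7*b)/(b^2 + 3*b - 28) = b/(b - 4)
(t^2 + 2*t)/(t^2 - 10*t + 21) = t*(t + 2)/(t^2 - 10*t + 21)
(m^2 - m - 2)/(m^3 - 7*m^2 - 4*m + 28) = (m + 1)/(m^2 - 5*m - 14)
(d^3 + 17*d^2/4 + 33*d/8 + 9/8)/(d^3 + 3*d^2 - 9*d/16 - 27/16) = 2*(2*d + 1)/(4*d - 3)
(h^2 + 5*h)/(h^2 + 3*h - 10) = h/(h - 2)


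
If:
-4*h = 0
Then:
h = 0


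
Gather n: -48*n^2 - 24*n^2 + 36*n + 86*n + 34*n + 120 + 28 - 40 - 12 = -72*n^2 + 156*n + 96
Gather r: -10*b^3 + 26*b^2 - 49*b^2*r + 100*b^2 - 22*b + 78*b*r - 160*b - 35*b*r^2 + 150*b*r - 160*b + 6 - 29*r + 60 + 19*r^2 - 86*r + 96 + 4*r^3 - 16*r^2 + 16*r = -10*b^3 + 126*b^2 - 342*b + 4*r^3 + r^2*(3 - 35*b) + r*(-49*b^2 + 228*b - 99) + 162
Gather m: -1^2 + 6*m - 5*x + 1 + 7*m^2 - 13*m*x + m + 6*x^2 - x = 7*m^2 + m*(7 - 13*x) + 6*x^2 - 6*x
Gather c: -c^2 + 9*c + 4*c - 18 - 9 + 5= -c^2 + 13*c - 22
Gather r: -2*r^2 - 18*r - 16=-2*r^2 - 18*r - 16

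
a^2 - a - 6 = (a - 3)*(a + 2)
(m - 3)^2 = m^2 - 6*m + 9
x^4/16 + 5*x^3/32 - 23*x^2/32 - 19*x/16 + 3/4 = (x/4 + 1/2)*(x/4 + 1)*(x - 3)*(x - 1/2)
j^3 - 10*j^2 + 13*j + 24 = (j - 8)*(j - 3)*(j + 1)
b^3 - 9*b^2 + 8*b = b*(b - 8)*(b - 1)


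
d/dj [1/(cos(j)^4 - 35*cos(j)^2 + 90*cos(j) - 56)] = 2*(2*cos(j)^3 - 35*cos(j) + 45)*sin(j)/(cos(j)^4 - 35*cos(j)^2 + 90*cos(j) - 56)^2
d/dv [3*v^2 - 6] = 6*v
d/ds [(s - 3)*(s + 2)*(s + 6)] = 3*s^2 + 10*s - 12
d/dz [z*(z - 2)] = 2*z - 2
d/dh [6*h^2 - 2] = 12*h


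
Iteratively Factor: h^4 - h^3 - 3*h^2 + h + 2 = (h - 2)*(h^3 + h^2 - h - 1) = (h - 2)*(h - 1)*(h^2 + 2*h + 1) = (h - 2)*(h - 1)*(h + 1)*(h + 1)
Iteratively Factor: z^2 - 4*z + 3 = (z - 3)*(z - 1)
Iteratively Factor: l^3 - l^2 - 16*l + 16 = (l - 1)*(l^2 - 16) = (l - 4)*(l - 1)*(l + 4)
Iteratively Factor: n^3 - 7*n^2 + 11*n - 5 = (n - 5)*(n^2 - 2*n + 1) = (n - 5)*(n - 1)*(n - 1)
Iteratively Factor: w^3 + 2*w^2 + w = (w + 1)*(w^2 + w) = w*(w + 1)*(w + 1)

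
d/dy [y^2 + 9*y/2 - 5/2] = 2*y + 9/2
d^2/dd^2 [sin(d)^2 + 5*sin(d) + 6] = -5*sin(d) + 2*cos(2*d)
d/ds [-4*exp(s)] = -4*exp(s)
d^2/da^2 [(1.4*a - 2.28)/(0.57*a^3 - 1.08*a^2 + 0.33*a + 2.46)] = (2.72916*a^5 - 14.060304*a^4 + 25.196328*a^3 - 42.08652*a^2 + 46.374768*a - 14.884632)/(0.185193*a^9 - 1.052676*a^8 + 2.316195*a^7 - 0.0808380000000006*a^6 - 7.745301*a^5 + 11.031552*a^4 + 5.123709*a^3 - 18.803502*a^2 + 5.991084*a + 14.886936)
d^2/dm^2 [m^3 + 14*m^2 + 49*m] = 6*m + 28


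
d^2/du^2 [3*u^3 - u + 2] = 18*u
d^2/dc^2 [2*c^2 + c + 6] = 4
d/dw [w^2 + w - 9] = 2*w + 1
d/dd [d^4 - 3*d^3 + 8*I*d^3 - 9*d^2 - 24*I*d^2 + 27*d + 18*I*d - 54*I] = 4*d^3 + d^2*(-9 + 24*I) + d*(-18 - 48*I) + 27 + 18*I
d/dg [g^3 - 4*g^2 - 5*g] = 3*g^2 - 8*g - 5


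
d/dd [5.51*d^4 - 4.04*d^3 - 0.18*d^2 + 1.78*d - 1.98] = 22.04*d^3 - 12.12*d^2 - 0.36*d + 1.78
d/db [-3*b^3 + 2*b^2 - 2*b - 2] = -9*b^2 + 4*b - 2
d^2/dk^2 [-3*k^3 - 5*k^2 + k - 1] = -18*k - 10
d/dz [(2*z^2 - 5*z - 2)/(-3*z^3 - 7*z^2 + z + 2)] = (6*z^4 - 30*z^3 - 51*z^2 - 20*z - 8)/(9*z^6 + 42*z^5 + 43*z^4 - 26*z^3 - 27*z^2 + 4*z + 4)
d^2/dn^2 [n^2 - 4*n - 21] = 2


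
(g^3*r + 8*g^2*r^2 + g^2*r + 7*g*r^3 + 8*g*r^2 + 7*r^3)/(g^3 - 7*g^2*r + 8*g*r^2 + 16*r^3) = r*(g^2 + 7*g*r + g + 7*r)/(g^2 - 8*g*r + 16*r^2)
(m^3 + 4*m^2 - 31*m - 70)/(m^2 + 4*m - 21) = (m^2 - 3*m - 10)/(m - 3)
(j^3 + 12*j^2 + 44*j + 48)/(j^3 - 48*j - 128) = (j^2 + 8*j + 12)/(j^2 - 4*j - 32)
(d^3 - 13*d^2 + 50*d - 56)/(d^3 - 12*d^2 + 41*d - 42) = (d - 4)/(d - 3)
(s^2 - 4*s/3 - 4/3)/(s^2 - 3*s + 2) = (s + 2/3)/(s - 1)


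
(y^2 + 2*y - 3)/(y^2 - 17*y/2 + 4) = 2*(y^2 + 2*y - 3)/(2*y^2 - 17*y + 8)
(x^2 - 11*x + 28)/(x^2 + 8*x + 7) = (x^2 - 11*x + 28)/(x^2 + 8*x + 7)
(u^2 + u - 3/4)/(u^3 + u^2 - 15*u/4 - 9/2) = (2*u - 1)/(2*u^2 - u - 6)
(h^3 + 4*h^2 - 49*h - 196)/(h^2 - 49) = h + 4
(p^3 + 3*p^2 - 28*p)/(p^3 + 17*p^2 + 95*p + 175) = p*(p - 4)/(p^2 + 10*p + 25)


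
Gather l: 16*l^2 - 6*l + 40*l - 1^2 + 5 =16*l^2 + 34*l + 4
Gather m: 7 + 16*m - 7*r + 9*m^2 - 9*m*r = 9*m^2 + m*(16 - 9*r) - 7*r + 7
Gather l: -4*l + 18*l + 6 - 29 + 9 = 14*l - 14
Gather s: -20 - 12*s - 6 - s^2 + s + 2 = -s^2 - 11*s - 24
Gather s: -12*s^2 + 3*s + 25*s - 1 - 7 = -12*s^2 + 28*s - 8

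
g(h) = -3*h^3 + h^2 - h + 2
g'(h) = -9*h^2 + 2*h - 1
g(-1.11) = 8.44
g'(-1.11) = -14.31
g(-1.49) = 15.63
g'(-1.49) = -23.96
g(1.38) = -5.36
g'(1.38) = -15.38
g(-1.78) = 23.87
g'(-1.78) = -33.08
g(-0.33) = 2.55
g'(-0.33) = -2.64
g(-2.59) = 63.42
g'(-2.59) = -66.55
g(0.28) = 1.73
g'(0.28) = -1.15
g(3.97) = -173.92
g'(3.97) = -134.91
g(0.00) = 2.00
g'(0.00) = -1.00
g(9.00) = -2113.00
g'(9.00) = -712.00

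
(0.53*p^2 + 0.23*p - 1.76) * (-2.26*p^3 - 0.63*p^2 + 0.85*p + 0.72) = -1.1978*p^5 - 0.8537*p^4 + 4.2832*p^3 + 1.6859*p^2 - 1.3304*p - 1.2672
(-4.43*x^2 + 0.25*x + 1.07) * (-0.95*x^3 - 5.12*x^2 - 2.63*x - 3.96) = 4.2085*x^5 + 22.4441*x^4 + 9.3544*x^3 + 11.4069*x^2 - 3.8041*x - 4.2372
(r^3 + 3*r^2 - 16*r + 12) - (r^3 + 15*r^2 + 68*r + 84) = -12*r^2 - 84*r - 72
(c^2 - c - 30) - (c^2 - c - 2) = -28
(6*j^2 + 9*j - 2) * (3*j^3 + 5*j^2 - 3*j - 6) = 18*j^5 + 57*j^4 + 21*j^3 - 73*j^2 - 48*j + 12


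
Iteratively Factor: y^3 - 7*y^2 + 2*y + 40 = (y - 5)*(y^2 - 2*y - 8) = (y - 5)*(y + 2)*(y - 4)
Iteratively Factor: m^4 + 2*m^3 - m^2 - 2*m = (m - 1)*(m^3 + 3*m^2 + 2*m) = m*(m - 1)*(m^2 + 3*m + 2) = m*(m - 1)*(m + 1)*(m + 2)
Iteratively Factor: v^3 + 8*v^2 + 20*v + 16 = (v + 2)*(v^2 + 6*v + 8) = (v + 2)^2*(v + 4)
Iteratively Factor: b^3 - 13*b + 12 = (b - 1)*(b^2 + b - 12) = (b - 3)*(b - 1)*(b + 4)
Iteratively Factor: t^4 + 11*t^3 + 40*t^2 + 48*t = (t + 4)*(t^3 + 7*t^2 + 12*t) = (t + 3)*(t + 4)*(t^2 + 4*t) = (t + 3)*(t + 4)^2*(t)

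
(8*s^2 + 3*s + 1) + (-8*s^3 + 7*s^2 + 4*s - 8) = -8*s^3 + 15*s^2 + 7*s - 7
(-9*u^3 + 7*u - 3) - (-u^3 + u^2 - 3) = -8*u^3 - u^2 + 7*u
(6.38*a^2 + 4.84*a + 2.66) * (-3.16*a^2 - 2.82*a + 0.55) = -20.1608*a^4 - 33.286*a^3 - 18.5454*a^2 - 4.8392*a + 1.463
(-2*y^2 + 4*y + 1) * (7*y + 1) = -14*y^3 + 26*y^2 + 11*y + 1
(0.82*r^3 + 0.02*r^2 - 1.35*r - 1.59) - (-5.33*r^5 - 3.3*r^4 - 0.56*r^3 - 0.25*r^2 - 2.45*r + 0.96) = 5.33*r^5 + 3.3*r^4 + 1.38*r^3 + 0.27*r^2 + 1.1*r - 2.55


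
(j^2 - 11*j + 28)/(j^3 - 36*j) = (j^2 - 11*j + 28)/(j*(j^2 - 36))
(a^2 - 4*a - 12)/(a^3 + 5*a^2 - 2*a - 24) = (a^2 - 4*a - 12)/(a^3 + 5*a^2 - 2*a - 24)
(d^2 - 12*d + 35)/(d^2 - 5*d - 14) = (d - 5)/(d + 2)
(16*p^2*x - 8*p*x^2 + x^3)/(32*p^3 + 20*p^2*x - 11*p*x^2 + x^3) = x*(-4*p + x)/(-8*p^2 - 7*p*x + x^2)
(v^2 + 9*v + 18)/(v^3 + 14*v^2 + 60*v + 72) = (v + 3)/(v^2 + 8*v + 12)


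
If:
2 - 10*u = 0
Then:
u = 1/5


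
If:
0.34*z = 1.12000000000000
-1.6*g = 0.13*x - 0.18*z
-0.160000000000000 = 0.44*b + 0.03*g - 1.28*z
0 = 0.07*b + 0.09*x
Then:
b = 9.15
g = 0.95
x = -7.12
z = 3.29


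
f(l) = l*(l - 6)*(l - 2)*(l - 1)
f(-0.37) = 7.65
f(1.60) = 1.69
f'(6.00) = 120.00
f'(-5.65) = -1821.36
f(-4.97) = 2268.66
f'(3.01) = -27.14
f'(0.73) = 4.37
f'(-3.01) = -486.11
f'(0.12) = -7.58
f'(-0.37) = -30.70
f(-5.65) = 3348.56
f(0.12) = -1.17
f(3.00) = -18.00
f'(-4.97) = -1368.78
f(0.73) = -1.32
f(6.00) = 0.00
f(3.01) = -18.27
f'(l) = l*(l - 6)*(l - 2) + l*(l - 6)*(l - 1) + l*(l - 2)*(l - 1) + (l - 6)*(l - 2)*(l - 1) = 4*l^3 - 27*l^2 + 40*l - 12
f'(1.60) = -0.74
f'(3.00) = -27.00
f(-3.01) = 544.85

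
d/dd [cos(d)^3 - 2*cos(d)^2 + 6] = (4 - 3*cos(d))*sin(d)*cos(d)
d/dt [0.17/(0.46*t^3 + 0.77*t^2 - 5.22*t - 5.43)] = (-0.2346*t^2 - 0.2618*t + 0.8874)/(0.46*t^3 + 0.77*t^2 - 5.22*t - 5.43)^2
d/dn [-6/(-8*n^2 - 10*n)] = 3*(-8*n - 5)/(n^2*(4*n + 5)^2)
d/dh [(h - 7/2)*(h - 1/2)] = 2*h - 4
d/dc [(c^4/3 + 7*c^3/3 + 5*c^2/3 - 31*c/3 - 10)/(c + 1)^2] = (2*c^3 + 9*c^2 + 12*c + 29)/(3*(c^2 + 2*c + 1))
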